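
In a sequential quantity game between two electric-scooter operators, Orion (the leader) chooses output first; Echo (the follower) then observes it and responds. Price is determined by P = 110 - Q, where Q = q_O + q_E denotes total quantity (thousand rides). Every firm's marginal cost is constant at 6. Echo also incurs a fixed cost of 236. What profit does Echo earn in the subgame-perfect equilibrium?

440

Solve by backward induction. Given q_O, the follower Echo maximises π_E = (110 - q_O - q_E)q_E - 6q_E.
∂π_E/∂q_E = 104 - q_O - 2q_E = 0 gives the reaction function q_E = (104 - q_O)/2.
The leader anticipates this reaction. Substituting into P = 110 - Q gives P = 58 - (1/2)q_O, so π_O = (58 - (1/2)q_O)q_O - 6q_O.
Maximising: ∂π_O/∂q_O = 52 - q_O = 0, giving q_O = 52.
Then q_E = (104 - 52)/2 = 26.
Price P = 110 - 78 = 32.
Echo's profit: (32 - 6)·26 - 236 = 440.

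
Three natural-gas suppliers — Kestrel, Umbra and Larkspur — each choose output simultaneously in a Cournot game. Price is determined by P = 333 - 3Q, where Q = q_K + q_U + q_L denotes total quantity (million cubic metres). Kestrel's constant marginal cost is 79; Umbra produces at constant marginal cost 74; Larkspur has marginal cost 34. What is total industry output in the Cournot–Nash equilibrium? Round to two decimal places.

Kestrel's profit: π_K = (333 - 3Q)q_K - (79q_K). Setting ∂π_K/∂q_K = 0: 254 - 6q_K - 3(q_U + q_L) = 0.
Umbra's first-order condition: 259 - 6q_U - 3(q_K + q_L) = 0.
Larkspur's first-order condition: 299 - 6q_L - 3(q_K + q_U) = 0.
Summing all 3 equations gives 812 − 12Q = 0, hence Q = 203/3.
Back-substituting: q_K = (254 − 203)/3 = 17, q_U = (259 − 203)/3 = 56/3, q_L = (299 − 203)/3 = 32.
Total output Q = 17 + 56/3 + 32 = 203/3.

67.67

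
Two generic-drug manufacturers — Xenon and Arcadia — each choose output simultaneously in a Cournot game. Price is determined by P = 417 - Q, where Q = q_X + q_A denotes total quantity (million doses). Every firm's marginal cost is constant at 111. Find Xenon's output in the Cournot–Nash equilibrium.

102

Each firm earns π_i = (417 - Q)q_i - 111q_i.
Setting ∂π_i/∂q_i = 0 with rivals' quantities fixed: 306 - 2q_i - q_j = 0.
With identical firms every q_j equals q_i, so q_j = q_i and 306 = 3q_i, giving q_i = 102.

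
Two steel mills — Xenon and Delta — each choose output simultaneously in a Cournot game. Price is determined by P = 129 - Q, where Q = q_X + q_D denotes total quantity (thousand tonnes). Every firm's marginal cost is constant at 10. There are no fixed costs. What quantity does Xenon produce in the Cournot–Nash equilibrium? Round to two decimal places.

39.67

Each firm earns π_i = (129 - Q)q_i - 10q_i.
Setting ∂π_i/∂q_i = 0 with rivals' quantities fixed: 119 - 2q_i - q_j = 0.
With identical firms every q_j equals q_i, so q_j = q_i and 119 = 3q_i, giving q_i = 119/3.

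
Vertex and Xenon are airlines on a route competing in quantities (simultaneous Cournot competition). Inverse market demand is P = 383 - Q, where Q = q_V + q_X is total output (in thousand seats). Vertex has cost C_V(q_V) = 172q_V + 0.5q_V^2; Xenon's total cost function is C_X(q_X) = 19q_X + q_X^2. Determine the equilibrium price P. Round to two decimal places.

Vertex's profit: π_V = (383 - Q)q_V - (172q_V + (1/2)q_V²). Setting ∂π_V/∂q_V = 0: 211 - 3q_V - (q_X) = 0.
Xenon's first-order condition: 364 - 4q_X - (q_V) = 0.
So q_V = (211 - q_X)/3 and q_X = (364 - q_V)/4.
Solving the pair: q_V = 480/11, q_X = 881/11.
Total output Q = 1361/11, so price P = 383 - 1361/11 = 259.2727.

259.27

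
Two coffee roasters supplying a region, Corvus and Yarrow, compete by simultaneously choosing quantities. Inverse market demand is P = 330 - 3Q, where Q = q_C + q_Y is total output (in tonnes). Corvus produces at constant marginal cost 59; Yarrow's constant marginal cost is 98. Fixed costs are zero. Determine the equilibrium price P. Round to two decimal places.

Corvus's profit: π_C = (330 - 3Q)q_C - (59q_C). Setting ∂π_C/∂q_C = 0: 271 - 6q_C - 3(q_Y) = 0.
Yarrow's profit: π_Y = (330 - 3Q)q_Y - (98q_Y). Setting ∂π_Y/∂q_Y = 0: 232 - 6q_Y - 3(q_C) = 0.
Rearranging gives the reaction functions q_C = (271 - 3q_Y)/6 and q_Y = (232 - 3q_C)/6.
Substituting one into the other gives q_C = 310/9 and q_Y = 193/9.
Total output Q = 503/9, so price P = 330 - 3·(503/9) = 487/3.

162.33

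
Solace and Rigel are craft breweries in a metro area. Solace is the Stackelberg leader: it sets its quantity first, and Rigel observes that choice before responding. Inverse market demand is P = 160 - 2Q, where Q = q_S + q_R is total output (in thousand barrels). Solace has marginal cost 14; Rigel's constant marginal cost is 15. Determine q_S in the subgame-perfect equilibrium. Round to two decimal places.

36.75

Solve by backward induction. Given q_S, the follower Rigel maximises π_R = (160 - 2q_S - 2q_R)q_R - 15q_R.
∂π_R/∂q_R = 145 - 2q_S - 4q_R = 0 gives the reaction function q_R = (145 - 2q_S)/4.
Solace substitutes q_R(q_S) into its own profit: π_S = q_S(160 - 2q_S - (145 - 2q_S)/2) - 14q_S = (175/2 - q_S)q_S - 14q_S.
Maximising: ∂π_S/∂q_S = 147/2 - 2q_S = 0, giving q_S = 147/4.
Then q_R = (145 - 2·(147/4))/4 = 143/8.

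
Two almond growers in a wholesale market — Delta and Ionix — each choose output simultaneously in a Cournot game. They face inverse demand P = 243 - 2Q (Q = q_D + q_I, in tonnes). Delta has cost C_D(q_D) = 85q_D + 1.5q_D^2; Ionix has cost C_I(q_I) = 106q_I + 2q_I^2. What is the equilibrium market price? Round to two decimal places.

Delta's profit: π_D = (243 - 2Q)q_D - (85q_D + (3/2)q_D²). Setting ∂π_D/∂q_D = 0: 158 - 7q_D - 2(q_I) = 0.
Ionix's first-order condition: 137 - 8q_I - 2(q_D) = 0.
So q_D = (158 - 2q_I)/7 and q_I = (137 - 2q_D)/8.
Substituting one into the other gives q_D = 495/26 and q_I = 643/52.
Total output Q = 1633/52, so price P = 243 - 2·(1633/52) = 180.1923.

180.19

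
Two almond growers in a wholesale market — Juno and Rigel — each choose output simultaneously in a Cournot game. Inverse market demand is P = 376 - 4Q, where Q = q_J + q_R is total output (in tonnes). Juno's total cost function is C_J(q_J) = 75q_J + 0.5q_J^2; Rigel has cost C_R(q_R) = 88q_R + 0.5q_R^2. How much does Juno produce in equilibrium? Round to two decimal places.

23.95

Juno's profit: π_J = (376 - 4Q)q_J - (75q_J + (1/2)q_J²). Setting ∂π_J/∂q_J = 0: 301 - 9q_J - 4(q_R) = 0.
Rigel's profit: π_R = (376 - 4Q)q_R - (88q_R + (1/2)q_R²). Setting ∂π_R/∂q_R = 0: 288 - 9q_R - 4(q_J) = 0.
So q_J = (301 - 4q_R)/9 and q_R = (288 - 4q_J)/9.
Solving the pair: q_J = 1557/65, q_R = 1388/65.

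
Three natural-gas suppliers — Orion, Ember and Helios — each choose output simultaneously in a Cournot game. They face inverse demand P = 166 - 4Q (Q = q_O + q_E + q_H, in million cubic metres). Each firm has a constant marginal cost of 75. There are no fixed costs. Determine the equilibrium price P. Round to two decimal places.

A representative firm's profit is π_i = q_i(166 - 4Q) - 75q_i.
First-order condition (treating rivals' output as given): 91 - 8q_i - 4·Σ_{j≠i} q_j = 0.
With identical firms every q_j equals q_i, so Σ_{j≠i} q_j = 2q_i and 91 = 16q_i, giving q_i = 91/16.
Total output Q = 273/16, so price P = 166 - 4·(273/16) = 391/4.

97.75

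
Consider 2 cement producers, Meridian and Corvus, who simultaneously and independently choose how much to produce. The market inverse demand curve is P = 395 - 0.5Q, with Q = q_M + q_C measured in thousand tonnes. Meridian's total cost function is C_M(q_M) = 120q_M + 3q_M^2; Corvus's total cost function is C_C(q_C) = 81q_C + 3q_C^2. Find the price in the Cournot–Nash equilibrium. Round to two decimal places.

Meridian's profit: π_M = (395 - 0.5Q)q_M - (120q_M + 3q_M²). Setting ∂π_M/∂q_M = 0: 275 - 7q_M - (1/2)(q_C) = 0.
Corvus's first-order condition: 314 - 7q_C - (1/2)(q_M) = 0.
So q_M = (275 - (1/2)q_C)/7 and q_C = (314 - (1/2)q_M)/7.
Solving the pair: q_M = 544/15, q_C = 634/15.
Total output Q = 1178/15, so price P = 395 - (1/2)·(1178/15) = 355.7333.

355.73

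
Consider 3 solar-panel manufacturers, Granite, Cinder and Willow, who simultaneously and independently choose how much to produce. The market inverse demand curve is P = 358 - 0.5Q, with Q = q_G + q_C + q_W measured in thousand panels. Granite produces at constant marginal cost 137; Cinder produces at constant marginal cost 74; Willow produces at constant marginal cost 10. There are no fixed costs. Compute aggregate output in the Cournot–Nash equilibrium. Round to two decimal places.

426.50

Granite's profit: π_G = (358 - 0.5Q)q_G - (137q_G). Setting ∂π_G/∂q_G = 0: 221 - q_G - (1/2)(q_C + q_W) = 0.
Cinder's profit: π_C = (358 - 0.5Q)q_C - (74q_C). Setting ∂π_C/∂q_C = 0: 284 - q_C - (1/2)(q_G + q_W) = 0.
Willow's first-order condition: 348 - q_W - (1/2)(q_G + q_C) = 0.
Adding the 3 conditions: 853 − Q − Q = 0, i.e. Q = 853/2.
Back-substituting: q_G = (221 − 853/4)/(1/2) = 31/2, q_C = (284 − 853/4)/(1/2) = 283/2, q_W = (348 − 853/4)/(1/2) = 539/2.
Total output Q = 31/2 + 283/2 + 539/2 = 853/2.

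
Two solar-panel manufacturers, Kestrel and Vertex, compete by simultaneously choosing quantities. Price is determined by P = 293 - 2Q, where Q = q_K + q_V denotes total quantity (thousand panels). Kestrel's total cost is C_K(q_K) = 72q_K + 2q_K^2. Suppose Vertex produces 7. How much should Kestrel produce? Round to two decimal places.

25.88

With the rival's output fixed at 7, Kestrel's profit is π_K = (293 - 2·7 - 2q_K)q_K - (72q_K + 2q_K²) = (279 - 2q_K)q_K - (72q_K + 2q_K²).
∂π_K/∂q_K = 207 - 8q_K = 0, so q_K = 207/8.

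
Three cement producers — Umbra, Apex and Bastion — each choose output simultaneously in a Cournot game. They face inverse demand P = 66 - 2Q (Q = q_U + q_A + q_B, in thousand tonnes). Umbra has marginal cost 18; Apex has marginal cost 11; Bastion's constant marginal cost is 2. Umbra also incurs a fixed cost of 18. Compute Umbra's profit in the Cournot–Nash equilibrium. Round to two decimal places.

Umbra's profit: π_U = (66 - 2Q)q_U - (18q_U). Setting ∂π_U/∂q_U = 0: 48 - 4q_U - 2(q_A + q_B) = 0.
Apex's first-order condition: 55 - 4q_A - 2(q_U + q_B) = 0.
Bastion's profit: π_B = (66 - 2Q)q_B - (2q_B). Setting ∂π_B/∂q_B = 0: 64 - 4q_B - 2(q_U + q_A) = 0.
Adding the 3 first-order conditions: 167 − 8Q = 0, so Q = 167/8.
Back-substituting: q_U = (48 − 167/4)/2 = 25/8, q_A = (55 − 167/4)/2 = 53/8, q_B = (64 − 167/4)/2 = 89/8.
Price P = 66 - 2·(167/8) = 97/4.
Umbra's profit: (97/4 - 18)·(25/8) - 18 = 49/32.

1.53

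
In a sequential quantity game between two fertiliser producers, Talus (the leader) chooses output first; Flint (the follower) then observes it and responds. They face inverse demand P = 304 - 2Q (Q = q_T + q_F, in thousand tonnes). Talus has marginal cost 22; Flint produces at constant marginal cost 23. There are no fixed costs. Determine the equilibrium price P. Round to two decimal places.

92.75

Solve by backward induction. Given q_T, the follower Flint maximises π_F = (304 - 2q_T - 2q_F)q_F - 23q_F.
Follower FOC: 281 - 2q_T - 4q_F = 0, so q_F(q_T) = (281 - 2q_T)/4.
Talus substitutes q_F(q_T) into its own profit: π_T = q_T(304 - 2q_T - (281 - 2q_T)/2) - 22q_T = (327/2 - q_T)q_T - 22q_T.
Maximising: ∂π_T/∂q_T = 283/2 - 2q_T = 0, giving q_T = 283/4.
Then q_F = (281 - 2·(283/4))/4 = 279/8.
Total output Q = 845/8, so price P = 304 - 2·(845/8) = 371/4.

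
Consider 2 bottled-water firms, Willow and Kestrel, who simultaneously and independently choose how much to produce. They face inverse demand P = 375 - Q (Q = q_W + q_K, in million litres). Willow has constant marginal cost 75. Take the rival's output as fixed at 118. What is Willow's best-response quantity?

With the rival's output fixed at 118, Willow's profit is π_W = (375 - 118 - q_W)q_W - (75q_W) = (257 - q_W)q_W - (75q_W).
∂π_W/∂q_W = 182 - 2q_W = 0, so q_W = 91.

91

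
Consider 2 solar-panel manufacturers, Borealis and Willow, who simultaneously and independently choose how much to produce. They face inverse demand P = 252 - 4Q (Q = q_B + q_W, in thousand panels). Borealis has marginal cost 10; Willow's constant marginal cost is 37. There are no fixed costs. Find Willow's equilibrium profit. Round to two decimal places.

Borealis's profit: π_B = (252 - 4Q)q_B - (10q_B). Setting ∂π_B/∂q_B = 0: 242 - 8q_B - 4(q_W) = 0.
Willow's first-order condition: 215 - 8q_W - 4(q_B) = 0.
Best responses: q_B = (242 - 4q_W)/8, q_W = (215 - 4q_B)/8.
Solving the pair: q_B = 269/12, q_W = 47/3.
Price P = 252 - 4·(457/12) = 299/3.
Willow's profit: (299/3 - 37)·(47/3) = 981.7778.

981.78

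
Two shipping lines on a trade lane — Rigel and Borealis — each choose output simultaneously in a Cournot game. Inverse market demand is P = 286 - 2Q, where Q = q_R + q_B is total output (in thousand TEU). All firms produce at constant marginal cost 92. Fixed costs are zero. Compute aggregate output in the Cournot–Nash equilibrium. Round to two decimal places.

Each firm earns π_i = (286 - 2Q)q_i - 92q_i.
First-order condition (treating rivals' output as given): 194 - 4q_i - 2q_j = 0.
With identical firms every q_j equals q_i, so q_j = q_i and 194 = 6q_i, giving q_i = 97/3.
Total output Q = 97/3 + 97/3 = 194/3.

64.67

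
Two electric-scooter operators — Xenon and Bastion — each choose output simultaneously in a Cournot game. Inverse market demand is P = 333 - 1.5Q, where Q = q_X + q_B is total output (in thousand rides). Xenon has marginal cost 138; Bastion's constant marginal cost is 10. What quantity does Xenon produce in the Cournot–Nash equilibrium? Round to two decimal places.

14.89

Xenon's profit: π_X = (333 - 1.5Q)q_X - (138q_X). Setting ∂π_X/∂q_X = 0: 195 - 3q_X - (3/2)(q_B) = 0.
Bastion's profit: π_B = (333 - 1.5Q)q_B - (10q_B). Setting ∂π_B/∂q_B = 0: 323 - 3q_B - (3/2)(q_X) = 0.
So q_X = (195 - (3/2)q_B)/3 and q_B = (323 - (3/2)q_X)/3.
Solving the pair: q_X = 134/9, q_B = 902/9.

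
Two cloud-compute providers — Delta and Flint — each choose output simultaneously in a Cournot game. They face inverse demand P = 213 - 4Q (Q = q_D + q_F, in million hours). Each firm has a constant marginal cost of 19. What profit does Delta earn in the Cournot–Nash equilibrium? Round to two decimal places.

Each firm earns π_i = (213 - 4Q)q_i - 19q_i.
Setting ∂π_i/∂q_i = 0 with rivals' quantities fixed: 194 - 8q_i - 4q_j = 0.
By symmetry each firm produces the same amount; substituting q_j = q_i yields q_i = 194/12 = 97/6.
Price P = 213 - 4·(97/3) = 251/3.
Delta's profit: (251/3 - 19)·(97/6) = 1045.4444.

1045.44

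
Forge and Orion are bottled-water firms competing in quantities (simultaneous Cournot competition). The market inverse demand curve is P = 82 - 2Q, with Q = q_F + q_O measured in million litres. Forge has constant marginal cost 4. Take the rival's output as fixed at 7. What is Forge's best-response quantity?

With the rival's output fixed at 7, Forge's profit is π_F = (82 - 2·7 - 2q_F)q_F - (4q_F) = (68 - 2q_F)q_F - (4q_F).
∂π_F/∂q_F = 64 - 4q_F = 0, so q_F = 16.

16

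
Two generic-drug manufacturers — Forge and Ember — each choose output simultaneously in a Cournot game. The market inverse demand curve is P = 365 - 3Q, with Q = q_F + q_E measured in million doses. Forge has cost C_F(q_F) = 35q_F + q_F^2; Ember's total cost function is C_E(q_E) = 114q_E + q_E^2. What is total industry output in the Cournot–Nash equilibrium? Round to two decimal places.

Forge's profit: π_F = (365 - 3Q)q_F - (35q_F + q_F²). Setting ∂π_F/∂q_F = 0: 330 - 8q_F - 3(q_E) = 0.
Ember's profit: π_E = (365 - 3Q)q_E - (114q_E + q_E²). Setting ∂π_E/∂q_E = 0: 251 - 8q_E - 3(q_F) = 0.
Rearranging gives the reaction functions q_F = (330 - 3q_E)/8 and q_E = (251 - 3q_F)/8.
Solving the pair: q_F = 1887/55, q_E = 1018/55.
Total output Q = 1887/55 + 1018/55 = 581/11.

52.82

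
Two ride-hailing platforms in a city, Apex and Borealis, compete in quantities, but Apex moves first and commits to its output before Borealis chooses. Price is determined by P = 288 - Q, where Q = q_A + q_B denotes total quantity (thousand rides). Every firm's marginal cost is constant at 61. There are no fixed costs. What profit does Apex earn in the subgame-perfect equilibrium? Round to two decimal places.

The follower Borealis best-responds to any q_A: π_B = (288 - Q)q_B - 61q_B.
Setting the follower's marginal profit to zero, 227 - q_A - 2q_B = 0, i.e. q_B = (227 - q_A)/2.
The leader anticipates this reaction. Substituting into P = 288 - Q gives P = 349/2 - (1/2)q_A, so π_A = (349/2 - (1/2)q_A)q_A - 61q_A.
Leader FOC: 227/2 - q_A = 0, so q_A = 227/2.
Then q_B = (227 - 227/2)/2 = 227/4.
Price P = 288 - 681/4 = 471/4.
Apex's profit: (471/4 - 61)·(227/2) = 6441.1250.

6441.13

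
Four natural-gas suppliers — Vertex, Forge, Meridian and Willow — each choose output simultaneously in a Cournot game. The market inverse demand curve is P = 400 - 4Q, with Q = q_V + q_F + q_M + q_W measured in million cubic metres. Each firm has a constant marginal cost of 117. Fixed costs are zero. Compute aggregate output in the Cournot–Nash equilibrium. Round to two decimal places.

56.60

Each firm earns π_i = (400 - 4Q)q_i - 117q_i.
First-order condition (treating rivals' output as given): 283 - 8q_i - 4·Σ_{j≠i} q_j = 0.
By symmetry each firm produces the same amount; substituting Σ_{j≠i} q_j = 3q_i yields q_i = 283/20.
Total output Q = 283/20 + 283/20 + 283/20 + 283/20 = 283/5.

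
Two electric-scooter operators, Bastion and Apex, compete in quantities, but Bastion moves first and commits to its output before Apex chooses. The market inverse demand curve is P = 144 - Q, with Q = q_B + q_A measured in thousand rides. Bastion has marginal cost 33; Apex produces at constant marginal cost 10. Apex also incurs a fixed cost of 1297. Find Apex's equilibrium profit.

Solve by backward induction. Given q_B, the follower Apex maximises π_A = (144 - q_B - q_A)q_A - 10q_A.
∂π_A/∂q_A = 134 - q_B - 2q_A = 0 gives the reaction function q_A = (134 - q_B)/2.
Bastion substitutes q_A(q_B) into its own profit: π_B = q_B(144 - q_B - (134 - q_B)/2) - 33q_B = (77 - (1/2)q_B)q_B - 33q_B.
Leader FOC: 44 - q_B = 0, so q_B = 44.
Then q_A = (134 - 44)/2 = 45.
Price P = 144 - 89 = 55.
Apex's profit: (55 - 10)·45 - 1297 = 728.

728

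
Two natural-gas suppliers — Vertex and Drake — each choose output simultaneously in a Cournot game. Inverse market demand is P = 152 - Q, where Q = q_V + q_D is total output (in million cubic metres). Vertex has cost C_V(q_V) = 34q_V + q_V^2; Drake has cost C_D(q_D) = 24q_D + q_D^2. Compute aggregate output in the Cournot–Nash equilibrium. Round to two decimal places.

Vertex's profit: π_V = (152 - Q)q_V - (34q_V + q_V²). Setting ∂π_V/∂q_V = 0: 118 - 4q_V - (q_D) = 0.
Drake's first-order condition: 128 - 4q_D - (q_V) = 0.
Best responses: q_V = (118 - q_D)/4, q_D = (128 - q_V)/4.
Solving the pair: q_V = 344/15, q_D = 394/15.
Total output Q = 344/15 + 394/15 = 246/5.

49.20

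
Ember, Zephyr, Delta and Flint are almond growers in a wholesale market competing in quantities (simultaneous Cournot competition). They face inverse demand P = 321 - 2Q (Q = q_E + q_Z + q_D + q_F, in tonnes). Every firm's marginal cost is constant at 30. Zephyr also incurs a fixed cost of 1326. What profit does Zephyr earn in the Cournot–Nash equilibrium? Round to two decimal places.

Each firm earns π_i = (321 - 2Q)q_i - 30q_i.
Setting ∂π_i/∂q_i = 0 with rivals' quantities fixed: 291 - 4q_i - 2·Σ_{j≠i} q_j = 0.
By symmetry each firm produces the same amount; substituting Σ_{j≠i} q_j = 3q_i yields q_i = 291/10.
Price P = 321 - 2·(582/5) = 441/5.
Zephyr's profit: (441/5 - 30)·(291/10) - 1326 = 367.6200.

367.62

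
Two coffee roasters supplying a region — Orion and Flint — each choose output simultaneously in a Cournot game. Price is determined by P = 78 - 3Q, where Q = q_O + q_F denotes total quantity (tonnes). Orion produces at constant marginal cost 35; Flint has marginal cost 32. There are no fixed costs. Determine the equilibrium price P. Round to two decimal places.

Orion's profit: π_O = (78 - 3Q)q_O - (35q_O). Setting ∂π_O/∂q_O = 0: 43 - 6q_O - 3(q_F) = 0.
Flint's first-order condition: 46 - 6q_F - 3(q_O) = 0.
Rearranging gives the reaction functions q_O = (43 - 3q_F)/6 and q_F = (46 - 3q_O)/6.
Substituting one into the other gives q_O = 40/9 and q_F = 49/9.
Total output Q = 89/9, so price P = 78 - 3·(89/9) = 145/3.

48.33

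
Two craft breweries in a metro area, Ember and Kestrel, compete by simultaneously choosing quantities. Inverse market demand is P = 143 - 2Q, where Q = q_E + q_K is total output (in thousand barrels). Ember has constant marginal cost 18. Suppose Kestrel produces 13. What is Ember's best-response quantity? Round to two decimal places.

With the rival's output fixed at 13, Ember's profit is π_E = (143 - 2·13 - 2q_E)q_E - (18q_E) = (117 - 2q_E)q_E - (18q_E).
∂π_E/∂q_E = 99 - 4q_E = 0, so q_E = 99/4.

24.75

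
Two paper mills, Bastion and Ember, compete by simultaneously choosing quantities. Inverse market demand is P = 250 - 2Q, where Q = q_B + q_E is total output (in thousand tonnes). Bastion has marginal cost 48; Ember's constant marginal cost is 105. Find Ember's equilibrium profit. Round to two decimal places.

Bastion's profit: π_B = (250 - 2Q)q_B - (48q_B). Setting ∂π_B/∂q_B = 0: 202 - 4q_B - 2(q_E) = 0.
Ember's first-order condition: 145 - 4q_E - 2(q_B) = 0.
So q_B = (202 - 2q_E)/4 and q_E = (145 - 2q_B)/4.
Solving the pair: q_B = 259/6, q_E = 44/3.
Price P = 250 - 2·(347/6) = 403/3.
Ember's profit: (403/3 - 105)·(44/3) = 430.2222.

430.22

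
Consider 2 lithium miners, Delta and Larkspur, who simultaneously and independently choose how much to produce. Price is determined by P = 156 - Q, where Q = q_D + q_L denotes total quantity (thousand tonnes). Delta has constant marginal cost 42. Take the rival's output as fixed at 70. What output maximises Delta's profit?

With the rival's output fixed at 70, Delta's profit is π_D = (156 - 70 - q_D)q_D - (42q_D) = (86 - q_D)q_D - (42q_D).
∂π_D/∂q_D = 44 - 2q_D = 0, so q_D = 22.

22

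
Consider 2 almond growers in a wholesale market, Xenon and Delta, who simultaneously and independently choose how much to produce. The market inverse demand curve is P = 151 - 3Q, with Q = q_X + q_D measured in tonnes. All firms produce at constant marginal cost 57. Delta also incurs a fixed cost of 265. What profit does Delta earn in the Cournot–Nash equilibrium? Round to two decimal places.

62.26

Each firm earns π_i = (151 - 3Q)q_i - 57q_i.
Setting ∂π_i/∂q_i = 0 with rivals' quantities fixed: 94 - 6q_i - 3q_j = 0.
By symmetry each firm produces the same amount; substituting q_j = q_i yields q_i = 94/9.
Price P = 151 - 3·(188/9) = 265/3.
Delta's profit: (265/3 - 57)·(94/9) - 265 = 1681/27.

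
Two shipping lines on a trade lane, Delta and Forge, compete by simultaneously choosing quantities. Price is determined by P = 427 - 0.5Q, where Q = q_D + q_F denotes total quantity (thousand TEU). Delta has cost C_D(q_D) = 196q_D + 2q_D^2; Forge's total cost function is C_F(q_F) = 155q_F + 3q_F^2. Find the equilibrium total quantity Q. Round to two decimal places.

78.43

Delta's profit: π_D = (427 - 0.5Q)q_D - (196q_D + 2q_D²). Setting ∂π_D/∂q_D = 0: 231 - 5q_D - (1/2)(q_F) = 0.
Forge's profit: π_F = (427 - 0.5Q)q_F - (155q_F + 3q_F²). Setting ∂π_F/∂q_F = 0: 272 - 7q_F - (1/2)(q_D) = 0.
Best responses: q_D = (231 - (1/2)q_F)/5, q_F = (272 - (1/2)q_D)/7.
Solving the pair: q_D = 42.6187, q_F = 35.8129.
Total output Q = 42.6187 + 35.8129 = 78.4317.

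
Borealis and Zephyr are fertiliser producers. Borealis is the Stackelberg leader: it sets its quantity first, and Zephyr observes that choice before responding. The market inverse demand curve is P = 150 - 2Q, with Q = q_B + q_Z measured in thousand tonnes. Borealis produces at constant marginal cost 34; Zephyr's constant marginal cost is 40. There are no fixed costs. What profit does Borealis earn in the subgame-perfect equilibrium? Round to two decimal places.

930.25

Solve by backward induction. Given q_B, the follower Zephyr maximises π_Z = (150 - 2q_B - 2q_Z)q_Z - 40q_Z.
∂π_Z/∂q_Z = 110 - 2q_B - 4q_Z = 0 gives the reaction function q_Z = (110 - 2q_B)/4.
The leader anticipates this reaction. Substituting into P = 150 - 2Q gives P = 95 - q_B, so π_B = (95 - q_B)q_B - 34q_B.
The leader's first-order condition 61 - 2q_B = 0 yields q_B = 61/2.
Then q_Z = (110 - 2·(61/2))/4 = 49/4.
Price P = 150 - 2·(171/4) = 129/2.
Borealis's profit: (129/2 - 34)·(61/2) = 930.2500.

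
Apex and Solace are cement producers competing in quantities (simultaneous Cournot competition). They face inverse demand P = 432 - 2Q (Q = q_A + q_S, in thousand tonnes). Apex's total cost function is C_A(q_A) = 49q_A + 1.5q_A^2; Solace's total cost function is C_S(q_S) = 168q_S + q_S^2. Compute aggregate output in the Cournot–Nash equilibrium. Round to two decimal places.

75.05

Apex's profit: π_A = (432 - 2Q)q_A - (49q_A + (3/2)q_A²). Setting ∂π_A/∂q_A = 0: 383 - 7q_A - 2(q_S) = 0.
Solace's profit: π_S = (432 - 2Q)q_S - (168q_S + q_S²). Setting ∂π_S/∂q_S = 0: 264 - 6q_S - 2(q_A) = 0.
Rearranging gives the reaction functions q_A = (383 - 2q_S)/7 and q_S = (264 - 2q_A)/6.
Solving the pair: q_A = 885/19, q_S = 541/19.
Total output Q = 885/19 + 541/19 = 1426/19.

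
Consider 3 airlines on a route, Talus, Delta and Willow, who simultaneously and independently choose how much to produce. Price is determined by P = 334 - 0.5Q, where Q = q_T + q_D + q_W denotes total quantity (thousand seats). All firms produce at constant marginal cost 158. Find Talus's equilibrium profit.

A representative firm's profit is π_i = q_i(334 - 0.5Q) - 158q_i.
First-order condition (treating rivals' output as given): 176 - q_i - (1/2)·Σ_{j≠i} q_j = 0.
With identical firms every q_j equals q_i, so Σ_{j≠i} q_j = 2q_i and 176 = 2q_i, giving q_i = 88.
Price P = 334 - (1/2)·264 = 202.
Talus's profit: (202 - 158)·88 = 3872.

3872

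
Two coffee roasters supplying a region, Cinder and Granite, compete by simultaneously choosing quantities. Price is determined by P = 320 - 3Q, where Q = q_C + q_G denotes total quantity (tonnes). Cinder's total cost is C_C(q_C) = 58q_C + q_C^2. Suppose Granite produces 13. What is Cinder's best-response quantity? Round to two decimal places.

27.88

With the rival's output fixed at 13, Cinder's profit is π_C = (320 - 3·13 - 3q_C)q_C - (58q_C + q_C²) = (281 - 3q_C)q_C - (58q_C + q_C²).
∂π_C/∂q_C = 223 - 8q_C = 0, so q_C = 223/8.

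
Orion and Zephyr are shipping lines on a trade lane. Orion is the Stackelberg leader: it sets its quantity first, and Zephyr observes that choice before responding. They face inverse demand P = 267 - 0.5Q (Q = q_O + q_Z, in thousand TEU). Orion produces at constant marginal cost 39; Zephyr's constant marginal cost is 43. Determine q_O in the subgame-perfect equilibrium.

Solve by backward induction. Given q_O, the follower Zephyr maximises π_Z = (267 - (1/2)q_O - (1/2)q_Z)q_Z - 43q_Z.
Setting the follower's marginal profit to zero, 224 - (1/2)q_O - q_Z = 0, i.e. q_Z = (224 - (1/2)q_O).
Orion substitutes q_Z(q_O) into its own profit: π_O = q_O(267 - (1/2)q_O - (224 - (1/2)q_O)/2) - 39q_O = (155 - (1/4)q_O)q_O - 39q_O.
Leader FOC: 116 - (1/2)q_O = 0, so q_O = 232.
Then q_Z = (224 - (1/2)·232) = 108.

232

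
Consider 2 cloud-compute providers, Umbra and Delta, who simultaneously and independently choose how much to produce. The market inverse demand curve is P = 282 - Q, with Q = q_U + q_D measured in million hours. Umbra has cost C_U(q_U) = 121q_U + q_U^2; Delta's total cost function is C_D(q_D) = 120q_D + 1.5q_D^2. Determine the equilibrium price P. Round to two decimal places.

222.53

Umbra's profit: π_U = (282 - Q)q_U - (121q_U + q_U²). Setting ∂π_U/∂q_U = 0: 161 - 4q_U - (q_D) = 0.
Delta's first-order condition: 162 - 5q_D - (q_U) = 0.
Best responses: q_U = (161 - q_D)/4, q_D = (162 - q_U)/5.
Solving the pair: q_U = 643/19, q_D = 487/19.
Total output Q = 1130/19, so price P = 282 - 1130/19 = 222.5263.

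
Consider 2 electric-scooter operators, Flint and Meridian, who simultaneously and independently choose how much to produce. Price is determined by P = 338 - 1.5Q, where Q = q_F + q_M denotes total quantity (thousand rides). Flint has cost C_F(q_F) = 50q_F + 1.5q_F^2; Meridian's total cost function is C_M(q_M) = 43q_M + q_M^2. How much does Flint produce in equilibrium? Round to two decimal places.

Flint's profit: π_F = (338 - 1.5Q)q_F - (50q_F + (3/2)q_F²). Setting ∂π_F/∂q_F = 0: 288 - 6q_F - (3/2)(q_M) = 0.
Meridian's first-order condition: 295 - 5q_M - (3/2)(q_F) = 0.
Rearranging gives the reaction functions q_F = (288 - (3/2)q_M)/6 and q_M = (295 - (3/2)q_F)/5.
Solving the pair: q_F = 1330/37, q_M = 1784/37.

35.95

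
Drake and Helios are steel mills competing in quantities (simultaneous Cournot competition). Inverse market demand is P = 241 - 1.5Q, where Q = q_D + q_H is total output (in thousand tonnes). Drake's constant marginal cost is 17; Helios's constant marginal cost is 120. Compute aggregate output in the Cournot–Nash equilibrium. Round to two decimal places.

Drake's profit: π_D = (241 - 1.5Q)q_D - (17q_D). Setting ∂π_D/∂q_D = 0: 224 - 3q_D - (3/2)(q_H) = 0.
Helios's profit: π_H = (241 - 1.5Q)q_H - (120q_H). Setting ∂π_H/∂q_H = 0: 121 - 3q_H - (3/2)(q_D) = 0.
So q_D = (224 - (3/2)q_H)/3 and q_H = (121 - (3/2)q_D)/3.
Substituting one into the other gives q_D = 218/3 and q_H = 4.
Total output Q = 218/3 + 4 = 230/3.

76.67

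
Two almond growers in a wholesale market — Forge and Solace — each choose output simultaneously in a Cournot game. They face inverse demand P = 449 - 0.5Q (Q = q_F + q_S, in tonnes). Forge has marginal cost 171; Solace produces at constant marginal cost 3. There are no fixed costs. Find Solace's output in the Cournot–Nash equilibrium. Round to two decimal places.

Forge's profit: π_F = (449 - 0.5Q)q_F - (171q_F). Setting ∂π_F/∂q_F = 0: 278 - q_F - (1/2)(q_S) = 0.
Solace's profit: π_S = (449 - 0.5Q)q_S - (3q_S). Setting ∂π_S/∂q_S = 0: 446 - q_S - (1/2)(q_F) = 0.
So q_F = (278 - (1/2)q_S) and q_S = (446 - (1/2)q_F).
Solving the pair: q_F = 220/3, q_S = 1228/3.

409.33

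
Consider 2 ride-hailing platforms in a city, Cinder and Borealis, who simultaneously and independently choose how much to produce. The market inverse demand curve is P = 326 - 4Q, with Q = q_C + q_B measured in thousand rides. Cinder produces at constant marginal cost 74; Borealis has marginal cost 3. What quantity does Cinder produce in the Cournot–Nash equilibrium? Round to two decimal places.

15.08

Cinder's profit: π_C = (326 - 4Q)q_C - (74q_C). Setting ∂π_C/∂q_C = 0: 252 - 8q_C - 4(q_B) = 0.
Borealis's first-order condition: 323 - 8q_B - 4(q_C) = 0.
Rearranging gives the reaction functions q_C = (252 - 4q_B)/8 and q_B = (323 - 4q_C)/8.
Solving the pair: q_C = 181/12, q_B = 197/6.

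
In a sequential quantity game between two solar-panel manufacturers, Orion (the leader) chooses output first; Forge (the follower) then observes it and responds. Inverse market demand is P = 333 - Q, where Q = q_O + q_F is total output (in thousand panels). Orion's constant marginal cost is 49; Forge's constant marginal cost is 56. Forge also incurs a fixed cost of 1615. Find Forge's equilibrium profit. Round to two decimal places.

The follower Forge best-responds to any q_O: π_F = (333 - Q)q_F - 56q_F.
∂π_F/∂q_F = 277 - q_O - 2q_F = 0 gives the reaction function q_F = (277 - q_O)/2.
Orion substitutes q_F(q_O) into its own profit: π_O = q_O(333 - q_O - (277 - q_O)/2) - 49q_O = (389/2 - (1/2)q_O)q_O - 49q_O.
Maximising: ∂π_O/∂q_O = 291/2 - q_O = 0, giving q_O = 291/2.
Then q_F = (277 - 291/2)/2 = 263/4.
Price P = 333 - 845/4 = 487/4.
Forge's profit: (487/4 - 56)·(263/4) - 1615 = 2708.0625.

2708.06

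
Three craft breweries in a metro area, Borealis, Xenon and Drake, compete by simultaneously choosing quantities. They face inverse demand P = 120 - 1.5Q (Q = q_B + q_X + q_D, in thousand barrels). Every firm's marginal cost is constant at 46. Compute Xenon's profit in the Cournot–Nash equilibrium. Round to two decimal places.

A representative firm's profit is π_i = q_i(120 - 1.5Q) - 46q_i.
First-order condition (treating rivals' output as given): 74 - 3q_i - (3/2)·Σ_{j≠i} q_j = 0.
By symmetry each firm produces the same amount; substituting Σ_{j≠i} q_j = 2q_i yields q_i = 74/6 = 37/3.
Price P = 120 - (3/2)·37 = 129/2.
Xenon's profit: (129/2 - 46)·(37/3) = 1369/6.

228.17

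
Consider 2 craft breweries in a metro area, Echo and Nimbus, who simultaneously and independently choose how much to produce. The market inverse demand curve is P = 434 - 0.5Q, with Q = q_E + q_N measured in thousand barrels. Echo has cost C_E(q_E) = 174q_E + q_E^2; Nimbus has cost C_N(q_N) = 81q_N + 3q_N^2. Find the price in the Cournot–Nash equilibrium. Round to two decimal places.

Echo's profit: π_E = (434 - 0.5Q)q_E - (174q_E + q_E²). Setting ∂π_E/∂q_E = 0: 260 - 3q_E - (1/2)(q_N) = 0.
Nimbus's profit: π_N = (434 - 0.5Q)q_N - (81q_N + 3q_N²). Setting ∂π_N/∂q_N = 0: 353 - 7q_N - (1/2)(q_E) = 0.
Best responses: q_E = (260 - (1/2)q_N)/3, q_N = (353 - (1/2)q_E)/7.
Substituting one into the other gives q_E = 79.2048 and q_N = 44.7711.
Total output Q = 123.9759, so price P = 434 - (1/2)·123.9759 = 372.0120.

372.01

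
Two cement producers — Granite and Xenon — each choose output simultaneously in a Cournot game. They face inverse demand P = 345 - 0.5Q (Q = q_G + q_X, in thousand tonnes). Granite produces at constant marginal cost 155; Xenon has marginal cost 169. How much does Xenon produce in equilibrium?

108

Granite's profit: π_G = (345 - 0.5Q)q_G - (155q_G). Setting ∂π_G/∂q_G = 0: 190 - q_G - (1/2)(q_X) = 0.
Xenon's profit: π_X = (345 - 0.5Q)q_X - (169q_X). Setting ∂π_X/∂q_X = 0: 176 - q_X - (1/2)(q_G) = 0.
Rearranging gives the reaction functions q_G = (190 - (1/2)q_X) and q_X = (176 - (1/2)q_G).
Solving the pair: q_G = 136, q_X = 108.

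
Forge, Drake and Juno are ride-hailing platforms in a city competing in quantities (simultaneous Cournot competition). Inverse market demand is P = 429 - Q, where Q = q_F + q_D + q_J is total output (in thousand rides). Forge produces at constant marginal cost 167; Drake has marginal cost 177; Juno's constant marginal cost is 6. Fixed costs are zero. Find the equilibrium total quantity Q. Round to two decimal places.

234.25

Forge's profit: π_F = (429 - Q)q_F - (167q_F). Setting ∂π_F/∂q_F = 0: 262 - 2q_F - (q_D + q_J) = 0.
Drake's first-order condition: 252 - 2q_D - (q_F + q_J) = 0.
Juno's profit: π_J = (429 - Q)q_J - (6q_J). Setting ∂π_J/∂q_J = 0: 423 - 2q_J - (q_F + q_D) = 0.
Summing all 3 equations gives 937 − 4Q = 0, hence Q = 937/4.
Back-substituting: q_F = (262 − 937/4) = 111/4, q_D = (252 − 937/4) = 71/4, q_J = (423 − 937/4) = 755/4.
Total output Q = 111/4 + 71/4 + 755/4 = 937/4.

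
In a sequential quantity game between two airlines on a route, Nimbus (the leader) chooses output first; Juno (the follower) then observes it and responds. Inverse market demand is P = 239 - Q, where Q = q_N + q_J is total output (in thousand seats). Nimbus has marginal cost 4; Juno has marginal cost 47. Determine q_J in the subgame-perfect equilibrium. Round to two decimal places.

Solve by backward induction. Given q_N, the follower Juno maximises π_J = (239 - q_N - q_J)q_J - 47q_J.
Follower FOC: 192 - q_N - 2q_J = 0, so q_J(q_N) = (192 - q_N)/2.
The leader anticipates this reaction. Substituting into P = 239 - Q gives P = 143 - (1/2)q_N, so π_N = (143 - (1/2)q_N)q_N - 4q_N.
Maximising: ∂π_N/∂q_N = 139 - q_N = 0, giving q_N = 139.
Then q_J = (192 - 139)/2 = 53/2.

26.50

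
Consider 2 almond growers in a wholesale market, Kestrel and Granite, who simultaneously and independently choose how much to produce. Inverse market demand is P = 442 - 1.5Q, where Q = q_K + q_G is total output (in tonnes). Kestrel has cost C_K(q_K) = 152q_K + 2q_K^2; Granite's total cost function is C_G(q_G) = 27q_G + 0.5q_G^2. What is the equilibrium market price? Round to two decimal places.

Kestrel's profit: π_K = (442 - 1.5Q)q_K - (152q_K + 2q_K²). Setting ∂π_K/∂q_K = 0: 290 - 7q_K - (3/2)(q_G) = 0.
Granite's first-order condition: 415 - 4q_G - (3/2)(q_K) = 0.
So q_K = (290 - (3/2)q_G)/7 and q_G = (415 - (3/2)q_K)/4.
Substituting one into the other gives q_K = 20.8738 and q_G = 95.9223.
Total output Q = 116.7961, so price P = 442 - (3/2)·116.7961 = 266.8058.

266.81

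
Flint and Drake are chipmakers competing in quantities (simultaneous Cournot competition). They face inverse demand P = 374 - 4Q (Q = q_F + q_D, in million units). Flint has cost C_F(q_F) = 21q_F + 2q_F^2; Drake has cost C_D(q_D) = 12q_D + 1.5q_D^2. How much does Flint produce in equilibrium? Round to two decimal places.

Flint's profit: π_F = (374 - 4Q)q_F - (21q_F + 2q_F²). Setting ∂π_F/∂q_F = 0: 353 - 12q_F - 4(q_D) = 0.
Drake's first-order condition: 362 - 11q_D - 4(q_F) = 0.
So q_F = (353 - 4q_D)/12 and q_D = (362 - 4q_F)/11.
Solving the pair: q_F = 20.9914, q_D = 733/29.

20.99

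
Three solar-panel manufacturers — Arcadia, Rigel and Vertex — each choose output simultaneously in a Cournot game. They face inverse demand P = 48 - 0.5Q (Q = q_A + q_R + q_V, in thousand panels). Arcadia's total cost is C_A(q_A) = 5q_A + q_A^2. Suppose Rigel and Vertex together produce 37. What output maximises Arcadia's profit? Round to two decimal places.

With rivals' combined output fixed at 37, Arcadia's profit is π_A = (48 - (1/2)·37 - (1/2)q_A)q_A - (5q_A + q_A²) = (59/2 - (1/2)q_A)q_A - (5q_A + q_A²).
∂π_A/∂q_A = 49/2 - 3q_A = 0, so q_A = 49/6.

8.17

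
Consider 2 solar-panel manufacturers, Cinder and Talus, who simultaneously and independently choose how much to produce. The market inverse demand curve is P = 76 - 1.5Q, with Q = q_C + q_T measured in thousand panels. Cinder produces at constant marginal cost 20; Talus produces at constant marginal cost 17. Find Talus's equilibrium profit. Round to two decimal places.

284.74

Cinder's profit: π_C = (76 - 1.5Q)q_C - (20q_C). Setting ∂π_C/∂q_C = 0: 56 - 3q_C - (3/2)(q_T) = 0.
Talus's first-order condition: 59 - 3q_T - (3/2)(q_C) = 0.
Best responses: q_C = (56 - (3/2)q_T)/3, q_T = (59 - (3/2)q_C)/3.
Solving the pair: q_C = 106/9, q_T = 124/9.
Price P = 76 - (3/2)·(230/9) = 113/3.
Talus's profit: (113/3 - 17)·(124/9) = 284.7407.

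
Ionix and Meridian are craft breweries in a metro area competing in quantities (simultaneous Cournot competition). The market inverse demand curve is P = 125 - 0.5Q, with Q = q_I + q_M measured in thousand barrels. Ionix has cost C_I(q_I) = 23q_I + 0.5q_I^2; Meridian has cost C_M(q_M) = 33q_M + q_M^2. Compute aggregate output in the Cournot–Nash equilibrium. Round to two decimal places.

68.35

Ionix's profit: π_I = (125 - 0.5Q)q_I - (23q_I + (1/2)q_I²). Setting ∂π_I/∂q_I = 0: 102 - 2q_I - (1/2)(q_M) = 0.
Meridian's first-order condition: 92 - 3q_M - (1/2)(q_I) = 0.
So q_I = (102 - (1/2)q_M)/2 and q_M = (92 - (1/2)q_I)/3.
Solving the pair: q_I = 1040/23, q_M = 532/23.
Total output Q = 1040/23 + 532/23 = 1572/23.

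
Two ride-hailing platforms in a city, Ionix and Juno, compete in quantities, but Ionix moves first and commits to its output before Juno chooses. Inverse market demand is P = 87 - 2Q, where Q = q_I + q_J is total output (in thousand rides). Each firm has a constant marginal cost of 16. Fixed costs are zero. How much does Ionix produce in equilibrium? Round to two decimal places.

17.75

The follower Juno best-responds to any q_I: π_J = (87 - 2Q)q_J - 16q_J.
Follower FOC: 71 - 2q_I - 4q_J = 0, so q_J(q_I) = (71 - 2q_I)/4.
Ionix substitutes q_J(q_I) into its own profit: π_I = q_I(87 - 2q_I - (71 - 2q_I)/2) - 16q_I = (103/2 - q_I)q_I - 16q_I.
Leader FOC: 71/2 - 2q_I = 0, so q_I = 71/4.
Then q_J = (71 - 2·(71/4))/4 = 71/8.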